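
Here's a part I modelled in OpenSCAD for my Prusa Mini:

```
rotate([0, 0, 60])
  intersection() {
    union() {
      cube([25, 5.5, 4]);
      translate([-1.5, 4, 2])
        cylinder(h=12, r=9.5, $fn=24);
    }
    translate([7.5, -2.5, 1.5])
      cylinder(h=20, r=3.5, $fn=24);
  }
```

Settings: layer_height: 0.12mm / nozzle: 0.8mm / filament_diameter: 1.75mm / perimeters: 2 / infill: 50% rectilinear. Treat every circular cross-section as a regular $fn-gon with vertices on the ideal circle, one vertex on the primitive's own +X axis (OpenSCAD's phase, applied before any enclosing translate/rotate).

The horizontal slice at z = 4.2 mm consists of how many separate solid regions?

1

At z = 4.2 mm: the cube is not intersected at this z (z outside [0, 4]); the cylinder at (-1.5, 4): section is a regular 24-gon, circumradius r=9.5; Combining (union): only the r=9.5 cylinder at (-1.5, 4) is present, so the union is just that shape — 1 connected region; the cylinder at (7.5, -2.5): section is a regular 24-gon, circumradius r=3.5; Taking the intersection: the r=3.5 cylinder at (7.5, -2.5) partially overlaps that combined region; clipping to the common part keeps 7.04 mm² — 1 connected region; (rotated 60° about Z; rotation is an isometry so areas/perimeters/island counts are preserved). The result has 1 disconnected region.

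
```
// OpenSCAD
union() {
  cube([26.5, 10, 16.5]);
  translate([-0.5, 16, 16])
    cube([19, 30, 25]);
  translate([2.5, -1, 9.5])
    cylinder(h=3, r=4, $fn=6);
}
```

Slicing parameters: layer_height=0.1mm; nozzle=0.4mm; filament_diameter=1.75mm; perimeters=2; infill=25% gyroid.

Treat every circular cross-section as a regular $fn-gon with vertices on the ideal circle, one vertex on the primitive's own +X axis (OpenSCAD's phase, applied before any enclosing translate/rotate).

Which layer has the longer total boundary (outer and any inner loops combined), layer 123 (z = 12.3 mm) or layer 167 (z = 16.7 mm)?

Layer 123 (z = 12.3): the cube (footprint 26.5×10) is included at this height (perimeter 73.00 mm); the cube at (-0.5, 16) does not reach this height (z outside [16, 41]); the r=4 cylinder at (2.5, -1) contributes a regular 6-gon of circumradius 4 (perimeter = 2·6·4.000·sin(180°/6) = 24.00 mm); Combining (union): the regions partially overlap (shared area 12.62 mm²), so the edge portions inside another operand are dropped and the merged outline is re-measured after clipping — boundary = 81.63 mm. So its perimeter = 81.63 mm. Layer 167 (z = 16.7): the cube is absent (z outside [0, 16.5]); the cube at (-0.5, 16) (footprint 19×30) is included at this height (perimeter 98.00 mm); the cylinder at (2.5, -1) is not intersected at this z (z outside [9.5, 12.5]); Taking the union: only the 19×30 cube at (-0.5, 16) is present, so the union is just that shape — boundary = 98.00 mm. So its perimeter = 98.00 mm. Layer 167 is larger (98.00 vs 81.63 mm).

layer 167 (z = 16.7 mm)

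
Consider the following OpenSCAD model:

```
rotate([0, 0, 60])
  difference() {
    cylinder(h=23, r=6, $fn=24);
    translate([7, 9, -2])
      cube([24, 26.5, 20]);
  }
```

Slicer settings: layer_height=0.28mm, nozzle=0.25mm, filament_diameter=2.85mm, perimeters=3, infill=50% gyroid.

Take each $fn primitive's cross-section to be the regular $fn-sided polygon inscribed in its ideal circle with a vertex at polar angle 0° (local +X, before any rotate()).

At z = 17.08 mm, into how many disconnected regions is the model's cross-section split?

1

At z = 17.08 mm: the r=6 cylinder contributes a regular 24-gon of circumradius 6; the cube at (7, 9) is present — its section is the full 24×26.5 rectangle; After the difference (first − rest): starting from the r=6 cylinder, the 24×26.5 cube at (7, 9) misses the remaining region (no effect) — 1 connected region; (rotated 60° about Z; rotation is an isometry so areas/perimeters/island counts are preserved). The result has 1 disconnected region.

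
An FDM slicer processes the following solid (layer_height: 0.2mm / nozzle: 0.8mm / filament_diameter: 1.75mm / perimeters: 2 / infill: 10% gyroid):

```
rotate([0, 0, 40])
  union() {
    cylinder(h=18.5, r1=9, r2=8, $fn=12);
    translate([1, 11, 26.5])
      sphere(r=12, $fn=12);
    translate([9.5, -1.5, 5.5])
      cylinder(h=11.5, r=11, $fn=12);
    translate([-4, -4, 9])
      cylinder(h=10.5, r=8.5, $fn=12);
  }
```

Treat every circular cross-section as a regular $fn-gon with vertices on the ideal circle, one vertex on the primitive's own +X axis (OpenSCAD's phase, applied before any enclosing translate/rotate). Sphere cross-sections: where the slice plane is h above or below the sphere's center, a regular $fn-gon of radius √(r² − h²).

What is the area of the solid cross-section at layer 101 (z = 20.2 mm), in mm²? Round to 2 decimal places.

At z = 20.2 mm: the cone is absent (z outside [0, 18.5]); the r=12 sphere at (1, 11) slices to a regular 12-gon of circumradius 10.213 (√(r²−h²) with h=6.3 from center) (area = (12/2)·10.213²·sin(360°/12) = 312.93 mm²); the cylinder at (9.5, -1.5) does not reach this height (z outside [5.5, 17]); the cylinder at (-4, -4) is not intersected at this z (z outside [9, 19.5]); Merging all regions: only the r=12 sphere at (1, 11) is present, so the union is just that shape — area = 312.93 mm²; (whole slice rotated 40° about Z — lengths, areas and connectivity unchanged). Overall, the cross-section is a single solid region. Net area = 312.93 mm².

312.93 mm²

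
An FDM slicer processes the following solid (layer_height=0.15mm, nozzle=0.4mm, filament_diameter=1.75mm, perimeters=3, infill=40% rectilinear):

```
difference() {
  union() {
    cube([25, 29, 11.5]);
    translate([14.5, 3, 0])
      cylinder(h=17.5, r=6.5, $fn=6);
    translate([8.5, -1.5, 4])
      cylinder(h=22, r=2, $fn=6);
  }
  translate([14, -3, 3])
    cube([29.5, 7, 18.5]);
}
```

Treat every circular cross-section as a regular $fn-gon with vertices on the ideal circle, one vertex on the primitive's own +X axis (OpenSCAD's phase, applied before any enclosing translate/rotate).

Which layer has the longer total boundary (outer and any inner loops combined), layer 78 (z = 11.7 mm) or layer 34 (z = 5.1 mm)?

layer 34 (z = 5.1 mm)

Layer 78 (z = 11.7): the cube is absent (z outside [0, 11.5]); the r=6.5 cylinder at (14.5, 3) contributes a regular 6-gon of circumradius 6.5 (perimeter = 2·6·6.500·sin(180°/6) = 39.00 mm); the r=2 cylinder at (8.5, -1.5) gives a regular 6-gon of circumradius 2 (constant along its height) (perimeter = 2·6·2.000·sin(180°/6) = 12.00 mm); Merging all regions: the 2 present regions are separate (no shared area or edge), so areas and boundary lengths simply add and each stays a separate island — boundary = 51.00 mm; the cube at (14, -3) is present — its section is the full 29.5×7 rectangle (perimeter 73.00 mm); Subtracting the remaining from the first: starting from that combined region, the 29.5×7 cube at (14, -3) partially overlaps it — only the 36.97 mm² overlap (of its 206.50 mm²) is removed, clipping the outline — boundary = 52.65 mm. So its perimeter = 52.65 mm. Layer 34 (z = 5.1): the cube is present — its section is the full 25×29 rectangle (perimeter 108.00 mm); the r=6.5 cylinder at (14.5, 3) contributes a regular 6-gon of circumradius 6.5 (perimeter = 2·6·6.500·sin(180°/6) = 39.00 mm); the r=2 cylinder at (8.5, -1.5) contributes a regular 6-gon of circumradius 2 (perimeter = 2·6·2.000·sin(180°/6) = 12.00 mm); Merging all regions: the regions partially overlap (shared area 89.18 mm²), so the edge portions inside another operand are dropped and the merged outline is re-measured after clipping — boundary = 118.23 mm; the cube at (14, -3) is present — its section is the full 29.5×7 rectangle (perimeter 73.00 mm); Subtracting the remaining from the first: starting from that combined region, the 29.5×7 cube at (14, -3) partially overlaps it — only the 55.85 mm² overlap (of its 206.50 mm²) is removed, clipping the outline — boundary = 119.34 mm. So its perimeter = 119.34 mm. Layer 34 is larger (119.34 vs 52.65 mm).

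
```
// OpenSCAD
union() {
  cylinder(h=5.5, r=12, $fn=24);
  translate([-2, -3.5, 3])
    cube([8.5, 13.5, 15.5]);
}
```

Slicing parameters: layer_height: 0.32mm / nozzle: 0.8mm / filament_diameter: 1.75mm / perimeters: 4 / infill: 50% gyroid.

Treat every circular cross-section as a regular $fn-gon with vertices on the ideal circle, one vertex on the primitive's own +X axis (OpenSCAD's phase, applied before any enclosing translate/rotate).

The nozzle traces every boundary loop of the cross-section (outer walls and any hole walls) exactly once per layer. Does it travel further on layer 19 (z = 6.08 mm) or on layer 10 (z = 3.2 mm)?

Layer 19 (z = 6.08): the cylinder is absent (z outside [0, 5.5]); the cube at (-2, -3.5) (footprint 8.5×13.5) is included at this height (perimeter 44.00 mm); Taking the union: only the 8.5×13.5 cube at (-2, -3.5) is present, so the union is just that shape — boundary = 44.00 mm. So its perimeter = 44.00 mm. Layer 10 (z = 3.2): the r=12 cylinder contributes a regular 24-gon of circumradius 12 (perimeter = 2·24·12.000·sin(180°/24) = 75.18 mm); the 8.5×13.5 cube at (-2, -3.5) contributes its full rectangle (perimeter 44.00 mm); Merging all regions: the 8.5×13.5 cube at (-2, -3.5) lies entirely inside the r=12 cylinder, so the union is just the r=12 cylinder — boundary = 75.18 mm. So its perimeter = 75.18 mm. Layer 10 is larger (75.18 vs 44.00 mm).

layer 10 (z = 3.2 mm)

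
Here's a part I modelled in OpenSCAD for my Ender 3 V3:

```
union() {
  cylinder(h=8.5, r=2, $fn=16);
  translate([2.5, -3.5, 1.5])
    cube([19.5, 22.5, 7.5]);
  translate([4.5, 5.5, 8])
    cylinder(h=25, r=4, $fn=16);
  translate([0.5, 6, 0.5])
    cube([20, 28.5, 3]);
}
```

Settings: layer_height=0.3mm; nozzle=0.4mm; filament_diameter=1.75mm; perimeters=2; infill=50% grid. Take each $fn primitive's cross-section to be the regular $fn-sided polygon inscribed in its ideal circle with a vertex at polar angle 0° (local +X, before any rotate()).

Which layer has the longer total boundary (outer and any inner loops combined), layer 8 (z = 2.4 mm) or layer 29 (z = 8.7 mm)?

layer 8 (z = 2.4 mm)

Layer 8 (z = 2.4): the r=2 cylinder gives a regular 16-gon of circumradius 2 (constant along its height) (perimeter = 2·16·2.000·sin(180°/16) = 12.49 mm); the 19.5×22.5 cube at (2.5, -3.5) contributes its full rectangle (perimeter 84.00 mm); the cylinder at (4.5, 5.5) is absent (z outside [8, 33]); the cube at (0.5, 6) is present — its section is the full 20×28.5 rectangle (perimeter 97.00 mm); Combining (union): the regions partially overlap (shared area 234.00 mm²), so the edge portions inside another operand are dropped and the merged outline is re-measured after clipping — boundary = 131.49 mm. So its perimeter = 131.49 mm. Layer 29 (z = 8.7): the cylinder does not reach this height (z outside [0, 8.5]); the cube at (2.5, -3.5) is present — its section is the full 19.5×22.5 rectangle (perimeter 84.00 mm); the r=4 cylinder at (4.5, 5.5) contributes a regular 16-gon of circumradius 4 (perimeter = 2·16·4.000·sin(180°/16) = 24.97 mm); the cube at (0.5, 6) does not reach this height (z outside [0.5, 3.5]); Merging all regions: the regions partially overlap (shared area 39.59 mm²), so the edge portions inside another operand are dropped and the merged outline is re-measured after clipping — boundary = 85.47 mm. So its perimeter = 85.47 mm. Layer 8 is larger (131.49 vs 85.47 mm).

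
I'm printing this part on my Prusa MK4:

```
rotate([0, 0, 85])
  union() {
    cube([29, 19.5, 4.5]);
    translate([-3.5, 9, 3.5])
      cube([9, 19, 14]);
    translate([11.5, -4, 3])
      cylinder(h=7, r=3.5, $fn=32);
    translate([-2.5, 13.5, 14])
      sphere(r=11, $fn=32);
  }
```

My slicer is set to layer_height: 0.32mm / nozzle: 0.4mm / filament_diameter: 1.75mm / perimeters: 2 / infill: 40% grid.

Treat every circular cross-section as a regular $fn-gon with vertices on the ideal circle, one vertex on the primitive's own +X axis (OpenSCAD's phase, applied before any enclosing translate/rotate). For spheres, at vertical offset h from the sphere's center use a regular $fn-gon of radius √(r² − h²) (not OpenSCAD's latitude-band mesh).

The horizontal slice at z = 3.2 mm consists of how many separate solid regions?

At z = 3.2 mm: the cube is present — its section is the full 29×19.5 rectangle; the cube at (-3.5, 9) is absent (z outside [3.5, 17.5]); the r=3.5 cylinder at (11.5, -4) gives a regular 32-gon of circumradius 3.5 (constant along its height); the r=11 sphere at (-2.5, 13.5) contributes a regular 32-gon of circumradius √(11²−10.8²) = 2.088; Combining (union): the 3 present regions are separate (no shared area or edge), so areas and boundary lengths simply add and each stays a separate island — 3 connected regions; (whole slice rotated 85° about Z — lengths, areas and connectivity unchanged). The result has 3 disconnected regions.

3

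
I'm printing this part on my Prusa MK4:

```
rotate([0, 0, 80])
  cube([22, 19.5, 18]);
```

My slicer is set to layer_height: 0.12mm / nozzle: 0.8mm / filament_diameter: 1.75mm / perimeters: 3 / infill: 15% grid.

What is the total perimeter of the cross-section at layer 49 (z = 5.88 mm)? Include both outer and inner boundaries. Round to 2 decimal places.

At z = 5.88 mm: the cube is present — its section is the full 22×19.5 rectangle (perimeter 83.00 mm); (whole slice rotated 80° about Z — lengths, areas and connectivity unchanged). Overall, the cross-section is a single solid region. Total boundary length (outer) = 83.00 mm.

83.00 mm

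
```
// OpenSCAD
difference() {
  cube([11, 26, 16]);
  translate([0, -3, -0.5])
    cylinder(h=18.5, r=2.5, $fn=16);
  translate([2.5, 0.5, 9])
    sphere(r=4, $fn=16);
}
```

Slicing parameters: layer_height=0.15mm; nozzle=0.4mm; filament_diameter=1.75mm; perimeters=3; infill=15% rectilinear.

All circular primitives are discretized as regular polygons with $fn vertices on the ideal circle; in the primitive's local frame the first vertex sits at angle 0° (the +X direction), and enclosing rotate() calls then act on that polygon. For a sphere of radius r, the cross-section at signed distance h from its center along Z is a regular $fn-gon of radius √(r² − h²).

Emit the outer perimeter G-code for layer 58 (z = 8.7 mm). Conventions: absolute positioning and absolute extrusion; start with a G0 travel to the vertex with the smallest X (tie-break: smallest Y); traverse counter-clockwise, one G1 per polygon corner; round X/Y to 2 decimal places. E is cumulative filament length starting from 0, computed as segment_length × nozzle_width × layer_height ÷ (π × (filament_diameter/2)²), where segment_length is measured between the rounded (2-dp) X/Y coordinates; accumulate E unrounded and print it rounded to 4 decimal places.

G0 X0.00 Y3.53 Z8.70
G1 X0.97 Y4.19 E0.0293
G1 X2.50 Y4.49 E0.0682
G1 X4.03 Y4.19 E0.1071
G1 X5.32 Y3.32 E0.1459
G1 X6.19 Y2.03 E0.1847
G1 X6.49 Y0.50 E0.2236
G1 X6.39 Y0.00 E0.2363
G1 X11.00 Y0.00 E0.3513
G1 X11.00 Y26.00 E0.9999
G1 X0.00 Y26.00 E1.2743
G1 X0.00 Y3.53 E1.8348

At z = 8.7 mm: the cube is present — its section is the full 11×26 rectangle; the r=2.5 cylinder at (0, -3) contributes a regular 16-gon of circumradius 2.5; the r=4 sphere at (2.5, 0.5) contributes a regular 16-gon of circumradius √(4²−0.3²) = 3.989; Subtracting the remaining from the first: starting from the 11×26 cube, the r=2.5 cylinder at (0, -3) misses the remaining region (no effect); the r=4 sphere at (2.5, 0.5) partially overlaps it — only the 24.52 mm² overlap (of its 48.71 mm²) is removed, clipping the outline — 1 connected region. The outline is a single polygon with 11 vertices. Extrusion per mm of travel: 0.4 × 0.15 / (π × 0.875²) = 0.024945. Accumulating E over each segment gives final E = 1.8348.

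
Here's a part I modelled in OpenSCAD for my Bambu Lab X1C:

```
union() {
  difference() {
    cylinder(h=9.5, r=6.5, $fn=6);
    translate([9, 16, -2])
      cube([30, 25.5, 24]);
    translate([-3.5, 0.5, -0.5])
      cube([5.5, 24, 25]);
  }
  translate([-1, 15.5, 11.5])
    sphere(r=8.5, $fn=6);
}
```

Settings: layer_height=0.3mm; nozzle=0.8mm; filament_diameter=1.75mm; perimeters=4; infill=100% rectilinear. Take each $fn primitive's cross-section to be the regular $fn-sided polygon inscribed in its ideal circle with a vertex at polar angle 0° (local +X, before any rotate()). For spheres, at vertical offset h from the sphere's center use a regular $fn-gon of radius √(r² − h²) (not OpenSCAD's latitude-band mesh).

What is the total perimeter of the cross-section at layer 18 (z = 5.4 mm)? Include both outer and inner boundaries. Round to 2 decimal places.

84.09 mm

At z = 5.4 mm: the r=6.5 cylinder gives a regular 6-gon of circumradius 6.5 (constant along its height) (perimeter = 2·6·6.500·sin(180°/6) = 39.00 mm); the 30×25.5 cube at (9, 16) contributes its full rectangle (perimeter 111.00 mm); the cube at (-3.5, 0.5) (footprint 5.5×24) is included at this height (perimeter 59.00 mm); After the difference (first − rest): starting from the r=6.5 cylinder, the 30×25.5 cube at (9, 16) misses the remaining region (no effect); the 5.5×24 cube at (-3.5, 0.5) partially overlaps it — only the 28.16 mm² overlap (of its 132.00 mm²) is removed, clipping the outline — boundary = 48.58 mm; the sphere at (-1, 15.5): section is a regular 6-gon, circumradius = √(r²−h²) = √(8.5²−6.1²) = 5.919 (perimeter = 2·6·5.919·sin(180°/6) = 35.52 mm); Combining (union): the 2 present regions are separate (no shared area or edge), so areas and boundary lengths simply add and each stays a separate island — boundary = 84.09 mm. Overall, the cross-section has 2 separate islands. Total boundary length (outer) = 84.09 mm.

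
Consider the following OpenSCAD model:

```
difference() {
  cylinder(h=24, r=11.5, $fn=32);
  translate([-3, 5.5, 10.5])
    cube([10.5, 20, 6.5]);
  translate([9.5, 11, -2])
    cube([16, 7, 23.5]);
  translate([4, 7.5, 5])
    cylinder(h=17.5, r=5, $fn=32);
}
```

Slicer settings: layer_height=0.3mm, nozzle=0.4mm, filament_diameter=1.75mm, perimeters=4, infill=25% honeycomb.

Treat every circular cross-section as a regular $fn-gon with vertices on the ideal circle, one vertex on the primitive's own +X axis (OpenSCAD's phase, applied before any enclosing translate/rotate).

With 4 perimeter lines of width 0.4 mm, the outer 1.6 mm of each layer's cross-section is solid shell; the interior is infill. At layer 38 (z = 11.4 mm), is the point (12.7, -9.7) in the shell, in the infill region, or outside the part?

At z = 11.4 mm: the cylinder: section is a regular 32-gon, circumradius r=11.5; the cube at (-3, 5.5) is present — its section is the full 10.5×20 rectangle; the 16×7 cube at (9.5, 11) contributes its full rectangle; the cylinder at (4, 7.5): section is a regular 32-gon, circumradius r=5; Taking the first minus the rest: starting from the r=11.5 cylinder, the 10.5×20 cube at (-3, 5.5) partially overlaps it — only the 55.61 mm² overlap (of its 210.00 mm²) is removed, clipping the outline; the 16×7 cube at (9.5, 11) misses the remaining region (no effect); the r=5 cylinder at (4, 7.5) partially overlaps it — only the 22.98 mm² overlap (of its 78.04 mm²) is removed, clipping the outline — 1 connected region. Overall, the cross-section is a single solid region. The nearest boundary edge runs (9.56, -6.39)→(8.13, -8.13); distance from the point to it = 4.53 mm. The point is not inside any of the regions above, so it lies outside the cross-section (4.53 mm from the nearest boundary).

outside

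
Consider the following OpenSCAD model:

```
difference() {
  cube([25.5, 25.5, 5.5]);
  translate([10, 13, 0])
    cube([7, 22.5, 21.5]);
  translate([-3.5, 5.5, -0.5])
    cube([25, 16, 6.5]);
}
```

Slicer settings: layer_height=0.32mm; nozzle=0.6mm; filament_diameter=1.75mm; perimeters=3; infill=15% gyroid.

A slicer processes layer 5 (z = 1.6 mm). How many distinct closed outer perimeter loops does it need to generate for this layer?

At z = 1.6 mm: the cube is present — its section is the full 25.5×25.5 rectangle; the cube at (10, 13) is present — its section is the full 7×22.5 rectangle; the 25×16 cube at (-3.5, 5.5) contributes its full rectangle; Subtracting the remaining from the first: starting from the 25.5×25.5 cube, the 7×22.5 cube at (10, 13) partially overlaps it — only the 87.50 mm² overlap (of its 157.50 mm²) is removed, clipping the outline; the 25×16 cube at (-3.5, 5.5) partially overlaps it — only the 284.50 mm² overlap (of its 400.00 mm²) is removed, clipping the outline — 2 connected regions. The result has 2 disconnected regions.

2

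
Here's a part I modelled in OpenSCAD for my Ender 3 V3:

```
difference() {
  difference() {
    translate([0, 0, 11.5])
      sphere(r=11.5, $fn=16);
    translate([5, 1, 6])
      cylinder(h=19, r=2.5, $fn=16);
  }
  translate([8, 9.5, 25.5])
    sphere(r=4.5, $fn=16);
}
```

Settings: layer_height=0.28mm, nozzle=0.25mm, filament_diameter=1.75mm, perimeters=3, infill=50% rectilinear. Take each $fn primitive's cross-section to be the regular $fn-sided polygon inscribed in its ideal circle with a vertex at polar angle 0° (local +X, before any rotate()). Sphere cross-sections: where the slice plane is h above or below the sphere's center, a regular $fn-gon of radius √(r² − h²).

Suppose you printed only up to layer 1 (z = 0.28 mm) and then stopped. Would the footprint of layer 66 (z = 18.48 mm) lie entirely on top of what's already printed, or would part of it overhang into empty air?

Compare the two slices. At z = 0.28: the r=11.5 sphere slices to a regular 16-gon of circumradius 2.522 (√(r²−h²) with h=11.22 from center) (area = (16/2)·2.522²·sin(360°/16) = 19.48 mm²); the cylinder at (5, 1) is not intersected at this z (z outside [6, 25]); Subtracting the remaining from the first: none of the subtracted shapes is present at this height, so the r=11.5 sphere is unchanged — area = 19.48 mm²; the sphere at (8, 9.5) is not intersected at this z (|z−center|=25.220 > r=4.5); After the difference (first − rest): none of the subtracted shapes is present at this height, so that combined region is unchanged — area = 19.48 mm². At z = 18.48: the r=11.5 sphere slices to a regular 16-gon of circumradius 9.139 (√(r²−h²) with h=6.98 from center) (area = (16/2)·9.139²·sin(360°/16) = 255.72 mm²); the cylinder at (5, 1): section is a regular 16-gon, circumradius r=2.5 (area = (16/2)·2.500²·sin(360°/16) = 19.13 mm²); Taking the first minus the rest: starting from the r=11.5 sphere (255.72 mm²), the r=2.5 cylinder at (5, 1) lies wholly inside it (removes its full 19.13 mm² and its 15.61 mm outline becomes a hole wall) — area = 236.59 mm²; the sphere at (8, 9.5) is absent (|z−center|=7.020 > r=4.5); Taking the first minus the rest: none of the subtracted shapes is present at this height, so that combined region is unchanged — area = 236.59 mm². Checking containment: at z = 18.48 the cross-section extends beyond the z = 0.28 cross-section by about 217.11 mm².

part overhangs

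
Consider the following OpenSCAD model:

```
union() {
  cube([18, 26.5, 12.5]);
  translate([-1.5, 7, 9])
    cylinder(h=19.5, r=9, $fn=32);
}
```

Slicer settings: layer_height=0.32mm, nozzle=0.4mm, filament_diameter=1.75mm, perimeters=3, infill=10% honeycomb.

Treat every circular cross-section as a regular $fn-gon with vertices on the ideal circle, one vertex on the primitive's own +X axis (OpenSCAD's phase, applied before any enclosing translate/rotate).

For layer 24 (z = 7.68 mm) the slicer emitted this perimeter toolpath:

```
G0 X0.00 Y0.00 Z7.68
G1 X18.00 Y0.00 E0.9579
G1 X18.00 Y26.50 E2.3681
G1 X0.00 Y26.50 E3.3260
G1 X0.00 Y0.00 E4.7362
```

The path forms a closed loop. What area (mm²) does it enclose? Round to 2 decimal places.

Apply the shoelace formula to the sequence of (X, Y) vertices; enclosed area = 477.00 mm².

477.00 mm²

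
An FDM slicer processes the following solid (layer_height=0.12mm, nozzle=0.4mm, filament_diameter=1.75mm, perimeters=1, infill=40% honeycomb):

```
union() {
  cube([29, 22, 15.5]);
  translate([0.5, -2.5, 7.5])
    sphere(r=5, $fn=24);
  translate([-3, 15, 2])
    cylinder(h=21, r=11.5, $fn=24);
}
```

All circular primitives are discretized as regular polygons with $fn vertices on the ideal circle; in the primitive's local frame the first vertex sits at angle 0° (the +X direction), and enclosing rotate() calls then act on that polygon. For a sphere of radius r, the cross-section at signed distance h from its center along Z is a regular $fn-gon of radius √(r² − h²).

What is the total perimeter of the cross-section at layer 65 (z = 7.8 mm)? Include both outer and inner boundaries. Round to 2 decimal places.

At z = 7.8 mm: the cube (footprint 29×22) is included at this height (perimeter 102.00 mm); the r=5 sphere at (0.5, -2.5) contributes a regular 24-gon of circumradius √(5²−0.3²) = 4.991 (perimeter = 2·24·4.991·sin(180°/24) = 31.27 mm); the r=11.5 cylinder at (-3, 15) gives a regular 24-gon of circumradius 11.5 (constant along its height) (perimeter = 2·24·11.500·sin(180°/24) = 72.05 mm); Taking the union: the regions partially overlap (shared area 131.20 mm²), so the edge portions inside another operand are dropped and the merged outline is re-measured after clipping — boundary = 145.70 mm. Overall, the cross-section is a single solid region. Total boundary length (outer) = 145.70 mm.

145.70 mm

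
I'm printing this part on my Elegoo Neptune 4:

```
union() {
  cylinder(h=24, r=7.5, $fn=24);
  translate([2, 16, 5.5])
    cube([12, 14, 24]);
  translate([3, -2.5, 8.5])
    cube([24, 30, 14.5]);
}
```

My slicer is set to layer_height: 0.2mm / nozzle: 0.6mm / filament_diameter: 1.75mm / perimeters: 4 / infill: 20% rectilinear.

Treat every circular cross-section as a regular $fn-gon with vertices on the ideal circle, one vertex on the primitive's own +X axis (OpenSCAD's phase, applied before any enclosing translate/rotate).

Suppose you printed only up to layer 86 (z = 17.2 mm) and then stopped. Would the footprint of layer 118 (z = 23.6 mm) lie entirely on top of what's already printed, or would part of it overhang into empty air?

entirely on top

Compare the two slices. At z = 17.2: the cylinder: section is a regular 24-gon, circumradius r=7.5 (area = (24/2)·7.500²·sin(360°/24) = 174.70 mm²); the cube at (2, 16) is present — its section is the full 12×14 rectangle (area 168.00 mm²); the cube at (3, -2.5) is present — its section is the full 24×30 rectangle (area 720.00 mm²); Combining (union): the regions partially overlap — summed areas 1062.70 mm² minus the doubly-counted overlap 159.22 mm² gives 903.48 mm² — area = 903.48 mm². At z = 23.6: the cylinder: section is a regular 24-gon, circumradius r=7.5 (area = (24/2)·7.500²·sin(360°/24) = 174.70 mm²); the cube at (2, 16) is present — its section is the full 12×14 rectangle (area 168.00 mm²); the cube at (3, -2.5) is absent (z outside [8.5, 23]); Combining (union): the 2 present regions are separate (no shared area or edge), so areas and boundary lengths simply add and each stays a separate island — area = 342.70 mm². Checking containment: the cross-section at z = 23.6 is a subset of the cross-section at z = 17.2.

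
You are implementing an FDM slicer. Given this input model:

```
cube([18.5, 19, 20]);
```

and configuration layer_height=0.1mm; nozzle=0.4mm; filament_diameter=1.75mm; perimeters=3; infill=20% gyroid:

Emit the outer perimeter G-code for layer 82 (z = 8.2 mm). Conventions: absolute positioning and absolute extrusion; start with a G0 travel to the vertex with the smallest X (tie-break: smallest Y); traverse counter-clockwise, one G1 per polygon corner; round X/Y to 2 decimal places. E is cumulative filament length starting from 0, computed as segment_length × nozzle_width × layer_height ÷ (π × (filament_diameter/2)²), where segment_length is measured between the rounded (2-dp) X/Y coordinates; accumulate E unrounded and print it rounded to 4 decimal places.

At z = 8.2 mm: the cube is present — its section is the full 18.5×19 rectangle. The outline is a single polygon with 4 vertices. Extrusion per mm of travel: 0.4 × 0.1 / (π × 0.875²) = 0.016630. Accumulating E over each segment gives final E = 1.2473.

G0 X0.00 Y0.00 Z8.20
G1 X18.50 Y0.00 E0.3077
G1 X18.50 Y19.00 E0.6236
G1 X0.00 Y19.00 E0.9313
G1 X0.00 Y0.00 E1.2473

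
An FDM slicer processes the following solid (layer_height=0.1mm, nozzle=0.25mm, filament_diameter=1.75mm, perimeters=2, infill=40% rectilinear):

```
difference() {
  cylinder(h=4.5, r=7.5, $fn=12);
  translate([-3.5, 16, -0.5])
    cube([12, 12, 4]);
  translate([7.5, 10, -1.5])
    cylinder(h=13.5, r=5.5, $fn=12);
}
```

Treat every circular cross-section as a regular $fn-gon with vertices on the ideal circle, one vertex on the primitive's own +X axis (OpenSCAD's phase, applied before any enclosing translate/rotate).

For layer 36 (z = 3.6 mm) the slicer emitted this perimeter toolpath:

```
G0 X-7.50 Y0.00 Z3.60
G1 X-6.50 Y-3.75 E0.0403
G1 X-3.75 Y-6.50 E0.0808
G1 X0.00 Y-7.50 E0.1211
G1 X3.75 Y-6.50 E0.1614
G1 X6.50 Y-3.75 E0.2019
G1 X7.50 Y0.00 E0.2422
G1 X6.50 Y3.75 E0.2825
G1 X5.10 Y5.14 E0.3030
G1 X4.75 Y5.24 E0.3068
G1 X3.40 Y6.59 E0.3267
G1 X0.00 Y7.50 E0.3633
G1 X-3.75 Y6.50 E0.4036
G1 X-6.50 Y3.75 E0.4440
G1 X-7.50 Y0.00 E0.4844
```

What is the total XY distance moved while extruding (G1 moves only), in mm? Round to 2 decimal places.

46.60 mm

Sum the Euclidean lengths of each G1 segment: total = 46.60 mm.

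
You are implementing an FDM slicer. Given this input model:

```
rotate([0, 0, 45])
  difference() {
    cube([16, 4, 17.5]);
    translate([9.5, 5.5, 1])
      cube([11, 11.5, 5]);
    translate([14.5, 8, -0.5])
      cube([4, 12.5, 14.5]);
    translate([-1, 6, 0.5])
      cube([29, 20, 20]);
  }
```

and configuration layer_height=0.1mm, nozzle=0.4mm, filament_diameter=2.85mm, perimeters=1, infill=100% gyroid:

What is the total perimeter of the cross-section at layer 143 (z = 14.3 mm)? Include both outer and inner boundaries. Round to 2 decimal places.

At z = 14.3 mm: the cube is present — its section is the full 16×4 rectangle (perimeter 40.00 mm); the cube at (9.5, 5.5) is absent (z outside [1, 6]); the cube at (14.5, 8) does not reach this height (z outside [-0.5, 14]); the cube at (-1, 6) (footprint 29×20) is included at this height (perimeter 98.00 mm); Taking the first minus the rest: starting from the 16×4 cube, the 29×20 cube at (-1, 6) misses the remaining region (no effect) — boundary = 40.00 mm; (whole slice rotated 45° about Z — lengths, areas and connectivity unchanged). Overall, the cross-section is a single solid region. Total boundary length (outer) = 40.00 mm.

40.00 mm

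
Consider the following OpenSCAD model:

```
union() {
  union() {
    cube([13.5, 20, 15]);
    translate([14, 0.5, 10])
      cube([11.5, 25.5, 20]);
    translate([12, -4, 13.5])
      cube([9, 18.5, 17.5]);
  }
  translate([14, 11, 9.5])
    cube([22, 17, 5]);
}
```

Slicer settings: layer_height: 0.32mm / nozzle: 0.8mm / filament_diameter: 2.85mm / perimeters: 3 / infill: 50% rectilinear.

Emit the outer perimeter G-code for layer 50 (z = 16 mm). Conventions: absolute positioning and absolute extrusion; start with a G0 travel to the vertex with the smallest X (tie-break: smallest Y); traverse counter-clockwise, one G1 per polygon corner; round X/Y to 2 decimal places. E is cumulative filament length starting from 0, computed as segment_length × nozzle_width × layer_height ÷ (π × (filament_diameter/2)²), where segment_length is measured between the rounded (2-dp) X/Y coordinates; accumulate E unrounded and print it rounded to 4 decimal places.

G0 X12.00 Y-4.00 Z16.00
G1 X21.00 Y-4.00 E0.3612
G1 X21.00 Y0.50 E0.5417
G1 X25.50 Y0.50 E0.7223
G1 X25.50 Y26.00 E1.7456
G1 X14.00 Y26.00 E2.2071
G1 X14.00 Y14.50 E2.6686
G1 X12.00 Y14.50 E2.7488
G1 X12.00 Y-4.00 E3.4912

At z = 16 mm: the cube does not reach this height (z outside [0, 15]); the cube at (14, 0.5) (footprint 11.5×25.5) is included at this height; the 9×18.5 cube at (12, -4) contributes its full rectangle; Merging all regions: the regions partially overlap (shared area 98.00 mm²), so overlapping operands fuse into one piece — 1 connected region; the cube at (14, 11) does not reach this height (z outside [9.5, 14.5]); Merging all regions: only that combined region is present, so the union is just that shape — 1 connected region. The outline is a single polygon with 8 vertices. Extrusion per mm of travel: 0.8 × 0.32 / (π × 1.425²) = 0.040129. Accumulating E over each segment gives final E = 3.4912.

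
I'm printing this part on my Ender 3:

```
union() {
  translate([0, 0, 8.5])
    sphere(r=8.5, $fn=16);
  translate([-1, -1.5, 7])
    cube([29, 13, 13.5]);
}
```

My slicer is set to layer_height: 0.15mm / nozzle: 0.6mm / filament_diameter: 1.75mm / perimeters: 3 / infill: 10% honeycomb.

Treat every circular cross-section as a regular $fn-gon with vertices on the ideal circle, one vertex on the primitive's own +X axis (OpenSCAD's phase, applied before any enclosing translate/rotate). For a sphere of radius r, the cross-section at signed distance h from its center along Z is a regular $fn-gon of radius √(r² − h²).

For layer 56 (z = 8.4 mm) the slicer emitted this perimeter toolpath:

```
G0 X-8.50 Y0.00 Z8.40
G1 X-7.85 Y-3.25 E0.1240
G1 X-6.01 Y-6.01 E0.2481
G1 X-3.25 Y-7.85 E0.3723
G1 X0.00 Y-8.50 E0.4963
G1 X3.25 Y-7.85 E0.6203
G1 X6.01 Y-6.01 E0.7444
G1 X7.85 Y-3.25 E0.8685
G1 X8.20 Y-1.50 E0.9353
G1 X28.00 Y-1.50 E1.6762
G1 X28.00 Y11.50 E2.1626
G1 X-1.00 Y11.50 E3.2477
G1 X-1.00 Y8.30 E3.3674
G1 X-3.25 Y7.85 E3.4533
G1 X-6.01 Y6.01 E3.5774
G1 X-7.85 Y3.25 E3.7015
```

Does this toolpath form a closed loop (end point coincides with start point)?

Start point (G0): (-8.50, 0.00). End point (last G1): the path does not return to the start — open.

no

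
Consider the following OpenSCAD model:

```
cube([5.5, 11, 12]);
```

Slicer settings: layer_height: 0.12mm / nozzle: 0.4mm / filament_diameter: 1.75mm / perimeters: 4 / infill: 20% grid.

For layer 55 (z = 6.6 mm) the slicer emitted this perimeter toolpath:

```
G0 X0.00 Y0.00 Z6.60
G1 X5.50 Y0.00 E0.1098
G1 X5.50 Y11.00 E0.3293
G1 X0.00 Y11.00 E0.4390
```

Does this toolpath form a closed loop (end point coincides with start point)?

no

Start point (G0): (0.00, 0.00). End point (last G1): the path does not return to the start — open.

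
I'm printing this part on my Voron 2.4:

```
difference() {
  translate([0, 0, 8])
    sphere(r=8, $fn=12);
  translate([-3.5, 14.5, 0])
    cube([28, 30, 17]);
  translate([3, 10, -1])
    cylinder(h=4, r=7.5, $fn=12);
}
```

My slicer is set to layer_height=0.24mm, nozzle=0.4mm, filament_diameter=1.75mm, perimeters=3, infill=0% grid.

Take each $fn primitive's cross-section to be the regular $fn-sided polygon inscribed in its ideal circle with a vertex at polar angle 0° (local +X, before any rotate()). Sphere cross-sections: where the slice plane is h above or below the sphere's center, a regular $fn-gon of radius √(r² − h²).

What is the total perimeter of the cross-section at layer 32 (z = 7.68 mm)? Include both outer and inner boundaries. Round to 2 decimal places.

49.65 mm

At z = 7.68 mm: the r=8 sphere slices to a regular 12-gon of circumradius 7.994 (√(r²−h²) with h=0.32 from center) (perimeter = 2·12·7.994·sin(180°/12) = 49.65 mm); the cube at (-3.5, 14.5) (footprint 28×30) is included at this height (perimeter 116.00 mm); the cylinder at (3, 10) does not reach this height (z outside [-1, 3]); Subtracting the remaining from the first: starting from the r=8 sphere, the 28×30 cube at (-3.5, 14.5) misses the remaining region (no effect) — boundary = 49.65 mm. Overall, the cross-section is a single solid region. Total boundary length (outer) = 49.65 mm.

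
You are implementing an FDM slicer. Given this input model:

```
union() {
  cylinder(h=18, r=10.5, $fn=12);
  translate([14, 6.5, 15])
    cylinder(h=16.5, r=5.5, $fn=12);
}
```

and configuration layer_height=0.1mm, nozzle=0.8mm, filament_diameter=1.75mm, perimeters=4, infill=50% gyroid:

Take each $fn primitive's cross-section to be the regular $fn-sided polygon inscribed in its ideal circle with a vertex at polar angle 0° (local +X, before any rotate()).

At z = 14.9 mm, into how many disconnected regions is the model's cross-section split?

At z = 14.9 mm: the r=10.5 cylinder gives a regular 12-gon of circumradius 10.5 (constant along its height); the cylinder at (14, 6.5) is absent (z outside [15, 31.5]); Taking the union: only the r=10.5 cylinder is present, so the union is just that shape — 1 connected region. The result has 1 disconnected region.

1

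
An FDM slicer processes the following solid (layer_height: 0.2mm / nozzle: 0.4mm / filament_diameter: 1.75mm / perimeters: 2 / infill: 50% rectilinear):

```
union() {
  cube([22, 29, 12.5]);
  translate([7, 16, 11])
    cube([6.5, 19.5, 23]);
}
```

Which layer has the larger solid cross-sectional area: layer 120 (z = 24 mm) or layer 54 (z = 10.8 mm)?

Layer 120 (z = 24): the cube is absent (z outside [0, 12.5]); the 6.5×19.5 cube at (7, 16) contributes its full rectangle (area 126.75 mm²); Combining (union): only the 6.5×19.5 cube at (7, 16) is present, so the union is just that shape — area = 126.75 mm². So its area = 126.75 mm². Layer 54 (z = 10.8): the 22×29 cube contributes its full rectangle (area 638.00 mm²); the cube at (7, 16) is not intersected at this z (z outside [11, 34]); Taking the union: only the 22×29 cube is present, so the union is just that shape — area = 638.00 mm². So its area = 638.00 mm². Layer 54 is larger (638.00 vs 126.75 mm²).

layer 54 (z = 10.8 mm)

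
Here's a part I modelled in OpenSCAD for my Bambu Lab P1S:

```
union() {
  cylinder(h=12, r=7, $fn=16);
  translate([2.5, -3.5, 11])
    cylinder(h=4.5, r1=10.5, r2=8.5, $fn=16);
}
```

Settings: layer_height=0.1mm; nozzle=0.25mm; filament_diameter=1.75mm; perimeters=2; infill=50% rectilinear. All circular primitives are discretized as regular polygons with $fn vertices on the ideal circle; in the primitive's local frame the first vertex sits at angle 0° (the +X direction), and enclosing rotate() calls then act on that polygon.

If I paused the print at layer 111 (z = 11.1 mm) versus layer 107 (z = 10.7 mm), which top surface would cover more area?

layer 111 (z = 11.1 mm)

Layer 111 (z = 11.1): the r=7 cylinder contributes a regular 16-gon of circumradius 7 (area = (16/2)·7.000²·sin(360°/16) = 150.01 mm²); the cone at (2.5, -3.5): at t=0.022 of its height the radius interpolates to r₁+(r₂−r₁)t = 10.456, giving a regular 16-gon of that circumradius (area = (16/2)·10.456²·sin(360°/16) = 334.68 mm²); Merging all regions: the regions partially overlap — summed areas 484.69 mm² minus the doubly-counted overlap 143.46 mm² gives 341.22 mm² — area = 341.22 mm². So its area = 341.22 mm². Layer 107 (z = 10.7): the cylinder: section is a regular 16-gon, circumradius r=7 (area = (16/2)·7.000²·sin(360°/16) = 150.01 mm²); the cone at (2.5, -3.5) does not reach this height (z outside [11, 15.5]); Merging all regions: only the r=7 cylinder is present, so the union is just that shape — area = 150.01 mm². So its area = 150.01 mm². Layer 111 is larger (341.22 vs 150.01 mm²).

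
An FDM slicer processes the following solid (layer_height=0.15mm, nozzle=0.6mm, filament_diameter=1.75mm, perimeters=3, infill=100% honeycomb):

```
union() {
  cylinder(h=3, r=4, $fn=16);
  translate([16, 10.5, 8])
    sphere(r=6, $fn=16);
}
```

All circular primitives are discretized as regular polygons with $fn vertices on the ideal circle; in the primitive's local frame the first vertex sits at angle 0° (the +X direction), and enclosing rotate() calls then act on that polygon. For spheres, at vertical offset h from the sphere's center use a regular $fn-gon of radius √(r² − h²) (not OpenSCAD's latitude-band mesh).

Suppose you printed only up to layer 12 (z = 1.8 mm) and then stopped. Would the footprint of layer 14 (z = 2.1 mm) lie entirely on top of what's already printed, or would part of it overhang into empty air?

part overhangs

Compare the two slices. At z = 1.8: the r=4 cylinder contributes a regular 16-gon of circumradius 4 (area = (16/2)·4.000²·sin(360°/16) = 48.98 mm²); the sphere at (16, 10.5) does not reach this height (|z−center|=6.200 > r=6); Taking the union: only the r=4 cylinder is present, so the union is just that shape — area = 48.98 mm². At z = 2.1: the r=4 cylinder gives a regular 16-gon of circumradius 4 (constant along its height) (area = (16/2)·4.000²·sin(360°/16) = 48.98 mm²); the sphere at (16, 10.5): section is a regular 16-gon, circumradius = √(r²−h²) = √(6²−5.9²) = 1.091 (area = (16/2)·1.091²·sin(360°/16) = 3.64 mm²); Taking the union: the 2 present regions are separate (no shared area or edge), so areas and boundary lengths simply add and each stays a separate island — area = 52.63 mm². Checking containment: at z = 2.1 the cross-section extends beyond the z = 1.8 cross-section by about 3.64 mm².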